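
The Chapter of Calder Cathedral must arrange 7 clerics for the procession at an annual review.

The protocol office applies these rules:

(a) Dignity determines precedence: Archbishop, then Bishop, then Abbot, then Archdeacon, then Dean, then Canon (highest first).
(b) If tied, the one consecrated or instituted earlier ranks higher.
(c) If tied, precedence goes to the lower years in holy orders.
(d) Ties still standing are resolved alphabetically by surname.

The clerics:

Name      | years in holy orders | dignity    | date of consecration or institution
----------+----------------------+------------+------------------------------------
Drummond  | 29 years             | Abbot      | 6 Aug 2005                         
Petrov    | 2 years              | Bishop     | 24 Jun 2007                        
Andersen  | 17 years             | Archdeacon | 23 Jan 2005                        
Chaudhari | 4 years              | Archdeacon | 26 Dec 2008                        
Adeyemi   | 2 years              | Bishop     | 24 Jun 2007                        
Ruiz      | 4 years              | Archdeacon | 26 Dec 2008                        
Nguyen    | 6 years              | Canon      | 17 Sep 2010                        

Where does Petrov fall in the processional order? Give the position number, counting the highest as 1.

By dignity: Adeyemi and Petrov (Bishop); then Drummond (Abbot); then Andersen, Chaudhari and Ruiz (Archdeacon); then Nguyen (Canon).
Adeyemi and Petrov both have date of consecration or institution 24 Jun 2007, so the next rule applies.
Adeyemi and Petrov both have years in holy orders 2 years, so the next rule applies.
Among Adeyemi and Petrov, alphabetically by surname: Adeyemi before Petrov.
Among Andersen, Chaudhari and Ruiz, by date of consecration or institution (earlier first): Andersen (23 Jan 2005) before Chaudhari and Ruiz (26 Dec 2008).
Chaudhari and Ruiz both have years in holy orders 4 years, so the next rule applies.
Among Chaudhari and Ruiz, alphabetically by surname: Chaudhari before Ruiz.
Order: Adeyemi, Petrov, Drummond, Andersen, Chaudhari, Ruiz, Nguyen. So position 2.

2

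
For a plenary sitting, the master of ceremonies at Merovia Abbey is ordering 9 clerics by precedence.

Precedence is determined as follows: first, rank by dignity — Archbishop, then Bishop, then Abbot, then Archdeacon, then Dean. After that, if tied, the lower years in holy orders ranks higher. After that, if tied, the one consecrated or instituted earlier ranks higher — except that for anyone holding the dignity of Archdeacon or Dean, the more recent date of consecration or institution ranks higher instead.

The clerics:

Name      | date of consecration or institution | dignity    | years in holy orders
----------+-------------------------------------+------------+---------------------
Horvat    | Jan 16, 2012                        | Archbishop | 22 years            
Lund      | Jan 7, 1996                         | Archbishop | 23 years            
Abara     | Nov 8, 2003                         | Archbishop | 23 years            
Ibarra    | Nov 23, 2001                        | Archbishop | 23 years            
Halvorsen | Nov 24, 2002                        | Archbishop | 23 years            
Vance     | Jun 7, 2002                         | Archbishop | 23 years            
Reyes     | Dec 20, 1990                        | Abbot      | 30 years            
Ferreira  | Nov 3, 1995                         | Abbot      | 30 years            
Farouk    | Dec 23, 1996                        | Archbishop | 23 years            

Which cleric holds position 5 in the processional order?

By dignity: Horvat, Lund, Farouk, Ibarra, Vance, Halvorsen and Abara (Archbishop); then Reyes and Ferreira (Abbot).
Among Horvat, Lund, Farouk, Ibarra, Vance, Halvorsen and Abara, by years in holy orders (lower first): Horvat (22 years) before Lund, Farouk, Ibarra, Vance, Halvorsen and Abara (23 years).
Among Lund, Farouk, Ibarra, Vance, Halvorsen and Abara, by date of consecration or institution (earlier first): Lund (Jan 7, 1996) before Farouk (Dec 23, 1996) before Ibarra (Nov 23, 2001) before Vance (Jun 7, 2002) before Halvorsen (Nov 24, 2002) before Abara (Nov 8, 2003).
Reyes and Ferreira both have years in holy orders 30 years, so the next rule applies.
Among Reyes and Ferreira, by date of consecration or institution (earlier first): Reyes (Dec 20, 1990) before Ferreira (Nov 3, 1995).
Order: Horvat, Lund, Farouk, Ibarra, Vance, Halvorsen, Abara, Reyes, Ferreira.

Vance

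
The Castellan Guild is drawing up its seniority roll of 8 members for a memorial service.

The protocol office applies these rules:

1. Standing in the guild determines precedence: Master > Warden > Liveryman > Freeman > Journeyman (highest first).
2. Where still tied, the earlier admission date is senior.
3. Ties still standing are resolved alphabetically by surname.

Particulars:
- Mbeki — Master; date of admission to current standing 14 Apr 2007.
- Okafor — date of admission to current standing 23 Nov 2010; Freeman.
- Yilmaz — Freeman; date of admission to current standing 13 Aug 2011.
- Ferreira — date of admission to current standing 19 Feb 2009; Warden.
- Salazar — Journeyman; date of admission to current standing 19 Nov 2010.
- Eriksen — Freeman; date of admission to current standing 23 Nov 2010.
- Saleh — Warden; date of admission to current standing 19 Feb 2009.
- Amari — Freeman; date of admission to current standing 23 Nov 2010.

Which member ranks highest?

Mbeki

By standing in the guild: Mbeki (Master); then Ferreira and Saleh (Warden); then Amari, Eriksen, Okafor and Yilmaz (Freeman); then Salazar (Journeyman).
Ferreira and Saleh both have date of admission to current standing 19 Feb 2009, so the next rule applies.
Among Ferreira and Saleh, alphabetically by surname: Ferreira before Saleh.
Among Amari, Eriksen, Okafor and Yilmaz, by date of admission to current standing (earlier first): Amari, Eriksen and Okafor (23 Nov 2010) before Yilmaz (13 Aug 2011).
Among Amari, Eriksen and Okafor, alphabetically by surname: Amari before Eriksen before Okafor.
Order: Mbeki, Ferreira, Saleh, Amari, Eriksen, Okafor, Yilmaz, Salazar.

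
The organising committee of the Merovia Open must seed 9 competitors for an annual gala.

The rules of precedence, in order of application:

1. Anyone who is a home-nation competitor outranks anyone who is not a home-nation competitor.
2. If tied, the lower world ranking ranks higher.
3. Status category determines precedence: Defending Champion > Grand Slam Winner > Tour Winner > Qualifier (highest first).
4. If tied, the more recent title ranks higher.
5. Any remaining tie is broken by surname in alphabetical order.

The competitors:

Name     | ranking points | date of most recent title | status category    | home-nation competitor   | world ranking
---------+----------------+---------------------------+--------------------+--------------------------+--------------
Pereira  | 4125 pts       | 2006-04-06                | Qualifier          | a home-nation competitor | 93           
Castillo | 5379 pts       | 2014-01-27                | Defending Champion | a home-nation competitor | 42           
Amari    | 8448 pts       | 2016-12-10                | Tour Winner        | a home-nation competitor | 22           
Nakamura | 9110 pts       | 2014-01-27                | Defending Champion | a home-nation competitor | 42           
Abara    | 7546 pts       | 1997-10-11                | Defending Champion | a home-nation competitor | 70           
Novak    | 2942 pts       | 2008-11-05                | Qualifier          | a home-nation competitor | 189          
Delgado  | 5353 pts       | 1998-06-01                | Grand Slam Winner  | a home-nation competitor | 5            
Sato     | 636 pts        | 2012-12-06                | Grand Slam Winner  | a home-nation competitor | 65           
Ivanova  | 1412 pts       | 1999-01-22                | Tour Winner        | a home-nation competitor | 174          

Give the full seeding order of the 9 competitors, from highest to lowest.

Delgado, Amari, Castillo, Nakamura, Sato, Abara, Pereira, Ivanova, Novak

By the first rule: Delgado, Amari, Castillo, Nakamura, Sato, Abara, Pereira, Ivanova and Novak (each a home-nation competitor).
Among Delgado, Amari, Castillo, Nakamura, Sato, Abara, Pereira, Ivanova and Novak, by world ranking (lower first): Delgado (5) before Amari (22) before Castillo and Nakamura (42) before Sato (65) before Abara (70) before Pereira (93) before Ivanova (174) before Novak (189).
Castillo and Nakamura are each Defending Champion, so the next rule applies.
Castillo and Nakamura both have date of most recent title 2014-01-27, so the next rule applies.
Among Castillo and Nakamura, alphabetically by surname: Castillo before Nakamura.
Full order: Delgado, Amari, Castillo, Nakamura, Sato, Abara, Pereira, Ivanova, Novak.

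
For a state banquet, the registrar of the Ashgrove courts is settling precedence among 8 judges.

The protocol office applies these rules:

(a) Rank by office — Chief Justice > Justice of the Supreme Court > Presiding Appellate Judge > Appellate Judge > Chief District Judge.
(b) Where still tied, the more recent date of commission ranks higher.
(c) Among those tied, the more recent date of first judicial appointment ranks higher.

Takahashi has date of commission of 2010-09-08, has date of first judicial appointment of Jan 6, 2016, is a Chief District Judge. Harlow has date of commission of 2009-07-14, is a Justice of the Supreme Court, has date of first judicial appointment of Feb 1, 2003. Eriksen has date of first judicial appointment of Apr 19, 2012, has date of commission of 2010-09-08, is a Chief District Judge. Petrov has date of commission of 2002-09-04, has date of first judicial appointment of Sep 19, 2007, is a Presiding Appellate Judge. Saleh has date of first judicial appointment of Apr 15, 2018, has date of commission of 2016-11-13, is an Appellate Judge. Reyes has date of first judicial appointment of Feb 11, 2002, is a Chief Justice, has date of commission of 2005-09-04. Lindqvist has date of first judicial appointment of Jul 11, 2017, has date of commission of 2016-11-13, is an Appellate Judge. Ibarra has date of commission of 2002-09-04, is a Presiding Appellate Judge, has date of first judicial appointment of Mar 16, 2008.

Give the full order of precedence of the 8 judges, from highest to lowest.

By office: Reyes (Chief Justice); then Harlow (Justice of the Supreme Court); then Ibarra and Petrov (Presiding Appellate Judge); then Saleh and Lindqvist (Appellate Judge); then Takahashi and Eriksen (Chief District Judge).
Ibarra and Petrov both have date of commission 2002-09-04, so the next rule applies.
Among Ibarra and Petrov, by date of first judicial appointment (later first): Ibarra (Mar 16, 2008) before Petrov (Sep 19, 2007).
Saleh and Lindqvist both have date of commission 2016-11-13, so the next rule applies.
Among Saleh and Lindqvist, by date of first judicial appointment (later first): Saleh (Apr 15, 2018) before Lindqvist (Jul 11, 2017).
Takahashi and Eriksen both have date of commission 2010-09-08, so the next rule applies.
Among Takahashi and Eriksen, by date of first judicial appointment (later first): Takahashi (Jan 6, 2016) before Eriksen (Apr 19, 2012).
Full order: Reyes, Harlow, Ibarra, Petrov, Saleh, Lindqvist, Takahashi, Eriksen.

Reyes, Harlow, Ibarra, Petrov, Saleh, Lindqvist, Takahashi, Eriksen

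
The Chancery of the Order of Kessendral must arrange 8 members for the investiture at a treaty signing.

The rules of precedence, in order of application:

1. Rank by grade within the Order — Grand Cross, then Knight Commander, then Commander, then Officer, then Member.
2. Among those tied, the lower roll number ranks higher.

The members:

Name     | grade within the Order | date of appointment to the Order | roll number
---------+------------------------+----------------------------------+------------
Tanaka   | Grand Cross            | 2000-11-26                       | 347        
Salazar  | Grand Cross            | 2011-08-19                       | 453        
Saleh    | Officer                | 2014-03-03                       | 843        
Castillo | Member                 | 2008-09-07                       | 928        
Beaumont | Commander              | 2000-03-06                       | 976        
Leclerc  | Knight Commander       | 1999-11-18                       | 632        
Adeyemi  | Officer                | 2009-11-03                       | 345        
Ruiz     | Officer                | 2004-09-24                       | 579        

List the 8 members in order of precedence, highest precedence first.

Tanaka, Salazar, Leclerc, Beaumont, Adeyemi, Ruiz, Saleh, Castillo

By grade within the Order: Tanaka and Salazar (Grand Cross); then Leclerc (Knight Commander); then Beaumont (Commander); then Adeyemi, Ruiz and Saleh (Officer); then Castillo (Member).
Among Tanaka and Salazar, by roll number (lower first): Tanaka (347) before Salazar (453).
Among Adeyemi, Ruiz and Saleh, by roll number (lower first): Adeyemi (345) before Ruiz (579) before Saleh (843).
Full order: Tanaka, Salazar, Leclerc, Beaumont, Adeyemi, Ruiz, Saleh, Castillo.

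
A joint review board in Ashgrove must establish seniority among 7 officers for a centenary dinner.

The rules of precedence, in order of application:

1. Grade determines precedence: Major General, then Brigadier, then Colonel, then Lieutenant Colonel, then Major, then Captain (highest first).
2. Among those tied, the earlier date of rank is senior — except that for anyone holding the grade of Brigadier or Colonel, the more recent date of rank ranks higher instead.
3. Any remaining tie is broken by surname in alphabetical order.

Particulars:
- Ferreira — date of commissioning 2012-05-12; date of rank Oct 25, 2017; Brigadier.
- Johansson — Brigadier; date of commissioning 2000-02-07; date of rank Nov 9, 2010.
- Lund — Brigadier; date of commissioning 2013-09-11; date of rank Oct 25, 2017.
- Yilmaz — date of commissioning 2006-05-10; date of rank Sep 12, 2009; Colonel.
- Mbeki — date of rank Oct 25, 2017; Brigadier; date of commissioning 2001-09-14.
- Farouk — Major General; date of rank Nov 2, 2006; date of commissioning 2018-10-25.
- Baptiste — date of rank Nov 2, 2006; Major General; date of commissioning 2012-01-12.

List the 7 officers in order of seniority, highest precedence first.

Baptiste, Farouk, Ferreira, Lund, Mbeki, Johansson, Yilmaz

By grade: Baptiste and Farouk (Major General); then Ferreira, Lund, Mbeki and Johansson (Brigadier); then Yilmaz (Colonel).
Baptiste and Farouk both have date of rank Nov 2, 2006, so the next rule applies.
Among Baptiste and Farouk, alphabetically by surname: Baptiste before Farouk.
Among Ferreira, Lund, Mbeki and Johansson, by date of rank (later first) (reversed rule for this group): Ferreira, Lund and Mbeki (Oct 25, 2017) before Johansson (Nov 9, 2010).
Among Ferreira, Lund and Mbeki, alphabetically by surname: Ferreira before Lund before Mbeki.
Full order: Baptiste, Farouk, Ferreira, Lund, Mbeki, Johansson, Yilmaz.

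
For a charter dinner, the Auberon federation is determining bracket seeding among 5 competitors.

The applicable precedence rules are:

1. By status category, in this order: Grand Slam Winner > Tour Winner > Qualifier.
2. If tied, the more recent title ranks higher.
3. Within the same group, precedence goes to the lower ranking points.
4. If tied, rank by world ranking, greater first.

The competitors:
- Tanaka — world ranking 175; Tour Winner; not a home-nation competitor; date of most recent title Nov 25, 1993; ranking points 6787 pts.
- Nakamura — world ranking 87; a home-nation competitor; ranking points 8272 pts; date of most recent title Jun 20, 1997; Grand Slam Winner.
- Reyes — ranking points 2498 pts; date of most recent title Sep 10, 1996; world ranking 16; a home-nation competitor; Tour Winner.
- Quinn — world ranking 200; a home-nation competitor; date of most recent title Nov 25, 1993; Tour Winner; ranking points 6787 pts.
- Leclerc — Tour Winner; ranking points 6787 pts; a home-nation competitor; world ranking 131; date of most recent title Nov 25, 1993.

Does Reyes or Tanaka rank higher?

By status category: Nakamura (Grand Slam Winner); then Reyes, Quinn, Tanaka and Leclerc (Tour Winner).
Among Reyes, Quinn, Tanaka and Leclerc, by date of most recent title (later first): Reyes (Sep 10, 1996) before Quinn, Tanaka and Leclerc (Nov 25, 1993).
Quinn, Tanaka and Leclerc all have ranking points 6787 pts, so the next rule applies.
Among Quinn, Tanaka and Leclerc, by world ranking (higher first): Quinn (200) before Tanaka (175) before Leclerc (131).
So Reyes takes precedence.

Reyes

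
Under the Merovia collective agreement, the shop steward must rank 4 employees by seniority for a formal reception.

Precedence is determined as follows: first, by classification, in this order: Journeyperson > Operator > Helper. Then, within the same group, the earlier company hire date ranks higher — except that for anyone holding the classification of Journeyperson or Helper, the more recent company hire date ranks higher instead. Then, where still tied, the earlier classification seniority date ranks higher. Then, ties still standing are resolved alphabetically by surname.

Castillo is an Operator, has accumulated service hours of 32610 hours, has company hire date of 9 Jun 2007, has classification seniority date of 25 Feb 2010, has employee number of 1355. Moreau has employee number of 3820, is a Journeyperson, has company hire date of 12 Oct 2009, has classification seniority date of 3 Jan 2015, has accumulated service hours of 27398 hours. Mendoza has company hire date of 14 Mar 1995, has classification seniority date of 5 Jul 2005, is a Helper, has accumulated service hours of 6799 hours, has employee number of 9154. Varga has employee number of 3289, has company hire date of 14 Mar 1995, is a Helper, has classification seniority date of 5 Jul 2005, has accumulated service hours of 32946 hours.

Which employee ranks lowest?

By classification: Moreau (Journeyperson); then Castillo (Operator); then Mendoza and Varga (Helper).
Mendoza and Varga both have company hire date 14 Mar 1995, so the next rule applies.
Mendoza and Varga both have classification seniority date 5 Jul 2005, so the next rule applies.
Among Mendoza and Varga, alphabetically by surname: Mendoza before Varga.
Order: Moreau, Castillo, Mendoza, Varga.

Varga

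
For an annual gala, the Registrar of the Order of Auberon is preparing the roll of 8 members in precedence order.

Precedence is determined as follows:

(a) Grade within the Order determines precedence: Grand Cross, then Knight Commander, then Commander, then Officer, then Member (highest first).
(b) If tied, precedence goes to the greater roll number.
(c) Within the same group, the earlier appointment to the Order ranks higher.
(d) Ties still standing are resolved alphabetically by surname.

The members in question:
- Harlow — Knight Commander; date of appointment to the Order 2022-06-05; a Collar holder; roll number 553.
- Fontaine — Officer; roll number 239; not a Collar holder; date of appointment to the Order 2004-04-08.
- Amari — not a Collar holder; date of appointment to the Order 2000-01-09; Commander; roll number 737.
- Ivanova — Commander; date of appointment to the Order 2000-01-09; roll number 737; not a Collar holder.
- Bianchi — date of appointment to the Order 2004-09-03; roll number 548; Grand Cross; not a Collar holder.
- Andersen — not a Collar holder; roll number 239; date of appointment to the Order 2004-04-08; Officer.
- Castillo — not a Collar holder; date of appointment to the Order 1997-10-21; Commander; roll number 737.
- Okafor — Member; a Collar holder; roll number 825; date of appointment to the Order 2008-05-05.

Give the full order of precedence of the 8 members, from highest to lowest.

By grade within the Order: Bianchi (Grand Cross); then Harlow (Knight Commander); then Castillo, Amari and Ivanova (Commander); then Andersen and Fontaine (Officer); then Okafor (Member).
Castillo, Amari and Ivanova all have roll number 737, so the next rule applies.
Among Castillo, Amari and Ivanova, by date of appointment to the Order (earlier first): Castillo (1997-10-21) before Amari and Ivanova (2000-01-09).
Among Amari and Ivanova, alphabetically by surname: Amari before Ivanova.
Andersen and Fontaine both have roll number 239, so the next rule applies.
Andersen and Fontaine both have date of appointment to the Order 2004-04-08, so the next rule applies.
Among Andersen and Fontaine, alphabetically by surname: Andersen before Fontaine.
Full order: Bianchi, Harlow, Castillo, Amari, Ivanova, Andersen, Fontaine, Okafor.

Bianchi, Harlow, Castillo, Amari, Ivanova, Andersen, Fontaine, Okafor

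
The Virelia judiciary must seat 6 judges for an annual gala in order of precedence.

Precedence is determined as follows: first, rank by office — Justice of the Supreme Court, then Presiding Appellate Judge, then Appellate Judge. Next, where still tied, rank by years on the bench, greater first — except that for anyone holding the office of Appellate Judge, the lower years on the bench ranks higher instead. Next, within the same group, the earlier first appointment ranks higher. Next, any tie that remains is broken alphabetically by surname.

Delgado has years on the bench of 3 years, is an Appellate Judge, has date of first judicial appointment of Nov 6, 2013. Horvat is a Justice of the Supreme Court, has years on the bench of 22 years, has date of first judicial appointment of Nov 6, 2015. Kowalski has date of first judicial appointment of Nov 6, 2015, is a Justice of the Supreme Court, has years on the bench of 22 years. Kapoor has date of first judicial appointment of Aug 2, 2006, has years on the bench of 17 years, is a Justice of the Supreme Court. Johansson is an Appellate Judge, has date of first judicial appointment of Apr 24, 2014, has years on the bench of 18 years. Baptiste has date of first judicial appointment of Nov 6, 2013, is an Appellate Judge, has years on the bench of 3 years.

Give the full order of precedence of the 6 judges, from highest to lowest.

By office: Horvat, Kowalski and Kapoor (Justice of the Supreme Court); then Baptiste, Delgado and Johansson (Appellate Judge).
Among Horvat, Kowalski and Kapoor, by years on the bench (higher first): Horvat and Kowalski (22 years) before Kapoor (17 years).
Horvat and Kowalski both have date of first judicial appointment Nov 6, 2015, so the next rule applies.
Among Horvat and Kowalski, alphabetically by surname: Horvat before Kowalski.
Among Baptiste, Delgado and Johansson, by years on the bench (lower first) (reversed rule for this group): Baptiste and Delgado (3 years) before Johansson (18 years).
Baptiste and Delgado both have date of first judicial appointment Nov 6, 2013, so the next rule applies.
Among Baptiste and Delgado, alphabetically by surname: Baptiste before Delgado.
Full order: Horvat, Kowalski, Kapoor, Baptiste, Delgado, Johansson.

Horvat, Kowalski, Kapoor, Baptiste, Delgado, Johansson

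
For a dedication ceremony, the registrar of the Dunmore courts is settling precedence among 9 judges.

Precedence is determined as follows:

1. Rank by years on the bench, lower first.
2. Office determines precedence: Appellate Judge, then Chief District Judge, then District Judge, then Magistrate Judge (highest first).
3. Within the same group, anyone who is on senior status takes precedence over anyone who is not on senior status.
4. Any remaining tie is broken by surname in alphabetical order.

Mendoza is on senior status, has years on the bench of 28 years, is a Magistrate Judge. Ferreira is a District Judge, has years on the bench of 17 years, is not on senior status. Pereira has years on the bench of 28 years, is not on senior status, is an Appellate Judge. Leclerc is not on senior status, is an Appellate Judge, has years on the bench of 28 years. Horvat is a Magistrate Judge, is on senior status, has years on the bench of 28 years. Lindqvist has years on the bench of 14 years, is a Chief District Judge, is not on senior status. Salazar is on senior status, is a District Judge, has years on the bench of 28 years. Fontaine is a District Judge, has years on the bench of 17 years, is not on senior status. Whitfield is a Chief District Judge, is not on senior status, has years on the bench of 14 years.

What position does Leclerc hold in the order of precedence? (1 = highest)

5

By years on the bench (lower first): Lindqvist and Whitfield (both 14 years); then Ferreira and Fontaine (both 17 years); then Leclerc, Pereira, Salazar, Horvat and Mendoza (each 28 years).
Lindqvist and Whitfield are each Chief District Judge, so the next rule applies.
Lindqvist and Whitfield are each not on senior status, so the next rule applies.
Among Lindqvist and Whitfield, alphabetically by surname: Lindqvist before Whitfield.
Ferreira and Fontaine are each District Judge, so the next rule applies.
Ferreira and Fontaine are each not on senior status, so the next rule applies.
Among Ferreira and Fontaine, alphabetically by surname: Ferreira before Fontaine.
Among Leclerc, Pereira, Salazar, Horvat and Mendoza, by office: Leclerc and Pereira (Appellate Judge) before Salazar (District Judge) before Horvat and Mendoza (Magistrate Judge).
Leclerc and Pereira are each not on senior status, so the next rule applies.
Among Leclerc and Pereira, alphabetically by surname: Leclerc before Pereira.
Horvat and Mendoza are each on senior status, so the next rule applies.
Among Horvat and Mendoza, alphabetically by surname: Horvat before Mendoza.
Order: Lindqvist, Whitfield, Ferreira, Fontaine, Leclerc, Pereira, Salazar, Horvat, Mendoza. So position 5.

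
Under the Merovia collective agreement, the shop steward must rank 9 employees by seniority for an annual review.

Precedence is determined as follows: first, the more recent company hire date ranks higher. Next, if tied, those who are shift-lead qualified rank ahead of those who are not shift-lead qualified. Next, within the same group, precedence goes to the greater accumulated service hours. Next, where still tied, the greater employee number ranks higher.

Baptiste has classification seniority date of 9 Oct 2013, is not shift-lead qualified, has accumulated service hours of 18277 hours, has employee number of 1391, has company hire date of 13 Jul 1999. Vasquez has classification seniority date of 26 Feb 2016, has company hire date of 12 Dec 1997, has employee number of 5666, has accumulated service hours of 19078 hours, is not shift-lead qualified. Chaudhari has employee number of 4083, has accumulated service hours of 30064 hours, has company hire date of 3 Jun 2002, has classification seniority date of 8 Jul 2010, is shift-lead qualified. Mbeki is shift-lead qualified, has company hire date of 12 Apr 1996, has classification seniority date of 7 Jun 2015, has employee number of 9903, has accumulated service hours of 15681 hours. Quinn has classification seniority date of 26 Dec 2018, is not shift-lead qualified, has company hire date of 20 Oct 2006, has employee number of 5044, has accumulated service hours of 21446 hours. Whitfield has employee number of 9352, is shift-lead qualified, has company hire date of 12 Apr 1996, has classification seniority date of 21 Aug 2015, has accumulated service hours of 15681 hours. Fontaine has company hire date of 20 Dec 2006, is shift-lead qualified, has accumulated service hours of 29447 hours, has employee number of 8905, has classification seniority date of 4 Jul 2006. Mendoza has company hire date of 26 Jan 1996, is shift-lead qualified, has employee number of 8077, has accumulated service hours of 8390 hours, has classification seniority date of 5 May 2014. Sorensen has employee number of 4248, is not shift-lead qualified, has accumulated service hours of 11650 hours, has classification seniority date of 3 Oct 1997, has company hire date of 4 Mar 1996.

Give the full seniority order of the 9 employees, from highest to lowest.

By company hire date (later first): Fontaine (20 Dec 2006); then Quinn (20 Oct 2006); then Chaudhari (3 Jun 2002); then Baptiste (13 Jul 1999); then Vasquez (12 Dec 1997); then Mbeki and Whitfield (both 12 Apr 1996); then Sorensen (4 Mar 1996); then Mendoza (26 Jan 1996).
Mbeki and Whitfield are each shift-lead qualified, so the next rule applies.
Mbeki and Whitfield both have accumulated service hours 15681 hours, so the next rule applies.
Among Mbeki and Whitfield, by employee number (higher first): Mbeki (9903) before Whitfield (9352).
Full order: Fontaine, Quinn, Chaudhari, Baptiste, Vasquez, Mbeki, Whitfield, Sorensen, Mendoza.

Fontaine, Quinn, Chaudhari, Baptiste, Vasquez, Mbeki, Whitfield, Sorensen, Mendoza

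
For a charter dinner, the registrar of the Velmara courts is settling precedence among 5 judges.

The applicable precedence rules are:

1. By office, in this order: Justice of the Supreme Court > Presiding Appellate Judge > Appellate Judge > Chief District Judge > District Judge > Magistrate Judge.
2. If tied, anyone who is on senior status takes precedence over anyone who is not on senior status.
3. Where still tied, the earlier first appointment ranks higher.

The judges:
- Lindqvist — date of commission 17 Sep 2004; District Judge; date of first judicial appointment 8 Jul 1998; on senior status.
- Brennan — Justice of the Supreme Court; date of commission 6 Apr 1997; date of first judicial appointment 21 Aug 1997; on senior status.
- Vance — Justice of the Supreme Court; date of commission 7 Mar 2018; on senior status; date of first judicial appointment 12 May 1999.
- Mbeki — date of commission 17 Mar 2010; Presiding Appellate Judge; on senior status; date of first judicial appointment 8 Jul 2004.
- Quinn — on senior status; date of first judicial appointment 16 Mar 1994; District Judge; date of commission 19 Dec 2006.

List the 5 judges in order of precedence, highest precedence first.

Brennan, Vance, Mbeki, Quinn, Lindqvist

By office: Brennan and Vance (Justice of the Supreme Court); then Mbeki (Presiding Appellate Judge); then Quinn and Lindqvist (District Judge).
Brennan and Vance are each on senior status, so the next rule applies.
Among Brennan and Vance, by date of first judicial appointment (earlier first): Brennan (21 Aug 1997) before Vance (12 May 1999).
Quinn and Lindqvist are each on senior status, so the next rule applies.
Among Quinn and Lindqvist, by date of first judicial appointment (earlier first): Quinn (16 Mar 1994) before Lindqvist (8 Jul 1998).
Full order: Brennan, Vance, Mbeki, Quinn, Lindqvist.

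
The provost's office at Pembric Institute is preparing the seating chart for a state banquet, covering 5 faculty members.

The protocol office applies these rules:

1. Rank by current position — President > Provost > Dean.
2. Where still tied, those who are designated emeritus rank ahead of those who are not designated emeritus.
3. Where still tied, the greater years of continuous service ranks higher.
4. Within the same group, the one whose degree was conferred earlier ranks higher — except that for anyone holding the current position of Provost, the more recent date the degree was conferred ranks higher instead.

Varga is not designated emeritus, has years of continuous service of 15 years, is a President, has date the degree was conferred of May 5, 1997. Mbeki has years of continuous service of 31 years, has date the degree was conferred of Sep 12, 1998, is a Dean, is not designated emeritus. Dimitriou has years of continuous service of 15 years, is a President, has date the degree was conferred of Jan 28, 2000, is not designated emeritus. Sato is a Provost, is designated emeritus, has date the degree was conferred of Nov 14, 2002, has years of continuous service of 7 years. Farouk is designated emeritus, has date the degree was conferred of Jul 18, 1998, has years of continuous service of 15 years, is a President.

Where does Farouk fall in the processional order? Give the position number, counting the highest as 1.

By current position: Farouk, Varga and Dimitriou (President); then Sato (Provost); then Mbeki (Dean).
Among Farouk, Varga and Dimitriou, designated emeritus before not designated emeritus: Farouk (designated emeritus) before Varga and Dimitriou (not designated emeritus).
Varga and Dimitriou both have years of continuous service 15 years, so the next rule applies.
Among Varga and Dimitriou, by date the degree was conferred (earlier first): Varga (May 5, 1997) before Dimitriou (Jan 28, 2000).
Order: Farouk, Varga, Dimitriou, Sato, Mbeki. So position 1.

1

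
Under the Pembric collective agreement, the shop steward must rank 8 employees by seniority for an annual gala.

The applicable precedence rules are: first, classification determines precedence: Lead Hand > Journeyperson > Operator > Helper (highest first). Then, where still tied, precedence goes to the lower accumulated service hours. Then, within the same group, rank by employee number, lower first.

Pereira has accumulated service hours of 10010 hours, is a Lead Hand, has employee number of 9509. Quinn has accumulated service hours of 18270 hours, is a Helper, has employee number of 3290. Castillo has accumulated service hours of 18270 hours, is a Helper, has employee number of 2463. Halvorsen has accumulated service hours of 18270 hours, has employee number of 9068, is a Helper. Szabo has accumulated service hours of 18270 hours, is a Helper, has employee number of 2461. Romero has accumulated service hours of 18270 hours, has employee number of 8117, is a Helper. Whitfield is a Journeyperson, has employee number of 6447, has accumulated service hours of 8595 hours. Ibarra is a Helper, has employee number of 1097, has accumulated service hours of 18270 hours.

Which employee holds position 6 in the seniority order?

Quinn

By classification: Pereira (Lead Hand); then Whitfield (Journeyperson); then Ibarra, Szabo, Castillo, Quinn, Romero and Halvorsen (Helper).
Ibarra, Szabo, Castillo, Quinn, Romero and Halvorsen all have accumulated service hours 18270 hours, so the next rule applies.
Among Ibarra, Szabo, Castillo, Quinn, Romero and Halvorsen, by employee number (lower first): Ibarra (1097) before Szabo (2461) before Castillo (2463) before Quinn (3290) before Romero (8117) before Halvorsen (9068).
Order: Pereira, Whitfield, Ibarra, Szabo, Castillo, Quinn, Romero, Halvorsen.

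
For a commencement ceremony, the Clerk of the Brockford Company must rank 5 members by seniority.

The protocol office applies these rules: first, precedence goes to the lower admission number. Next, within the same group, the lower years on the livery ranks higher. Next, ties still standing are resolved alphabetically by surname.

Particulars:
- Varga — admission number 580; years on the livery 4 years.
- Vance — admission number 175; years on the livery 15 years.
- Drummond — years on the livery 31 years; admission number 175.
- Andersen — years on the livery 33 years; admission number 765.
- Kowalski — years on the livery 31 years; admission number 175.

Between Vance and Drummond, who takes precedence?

By admission number (lower first): Vance, Drummond and Kowalski (each 175); then Varga (580); then Andersen (765).
Among Vance, Drummond and Kowalski, by years on the livery (lower first): Vance (15 years) before Drummond and Kowalski (31 years).
Among Drummond and Kowalski, alphabetically by surname: Drummond before Kowalski.
So Vance takes precedence.

Vance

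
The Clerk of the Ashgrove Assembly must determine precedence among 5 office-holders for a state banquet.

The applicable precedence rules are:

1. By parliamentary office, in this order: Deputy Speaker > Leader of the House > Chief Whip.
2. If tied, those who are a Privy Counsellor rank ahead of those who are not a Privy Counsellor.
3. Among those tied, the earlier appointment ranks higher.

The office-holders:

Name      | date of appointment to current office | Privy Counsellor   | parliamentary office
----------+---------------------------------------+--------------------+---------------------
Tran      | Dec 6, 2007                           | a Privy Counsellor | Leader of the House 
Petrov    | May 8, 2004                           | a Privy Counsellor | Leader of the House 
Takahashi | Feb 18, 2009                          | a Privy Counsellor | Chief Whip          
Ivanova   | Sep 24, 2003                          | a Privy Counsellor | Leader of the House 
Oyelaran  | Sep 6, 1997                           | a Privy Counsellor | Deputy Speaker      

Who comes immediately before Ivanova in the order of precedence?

Oyelaran

By parliamentary office: Oyelaran (Deputy Speaker); then Ivanova, Petrov and Tran (Leader of the House); then Takahashi (Chief Whip).
Ivanova, Petrov and Tran are each a Privy Counsellor, so the next rule applies.
Among Ivanova, Petrov and Tran, by date of appointment to current office (earlier first): Ivanova (Sep 24, 2003) before Petrov (May 8, 2004) before Tran (Dec 6, 2007).
Order: Oyelaran, Ivanova, Petrov, Tran, Takahashi.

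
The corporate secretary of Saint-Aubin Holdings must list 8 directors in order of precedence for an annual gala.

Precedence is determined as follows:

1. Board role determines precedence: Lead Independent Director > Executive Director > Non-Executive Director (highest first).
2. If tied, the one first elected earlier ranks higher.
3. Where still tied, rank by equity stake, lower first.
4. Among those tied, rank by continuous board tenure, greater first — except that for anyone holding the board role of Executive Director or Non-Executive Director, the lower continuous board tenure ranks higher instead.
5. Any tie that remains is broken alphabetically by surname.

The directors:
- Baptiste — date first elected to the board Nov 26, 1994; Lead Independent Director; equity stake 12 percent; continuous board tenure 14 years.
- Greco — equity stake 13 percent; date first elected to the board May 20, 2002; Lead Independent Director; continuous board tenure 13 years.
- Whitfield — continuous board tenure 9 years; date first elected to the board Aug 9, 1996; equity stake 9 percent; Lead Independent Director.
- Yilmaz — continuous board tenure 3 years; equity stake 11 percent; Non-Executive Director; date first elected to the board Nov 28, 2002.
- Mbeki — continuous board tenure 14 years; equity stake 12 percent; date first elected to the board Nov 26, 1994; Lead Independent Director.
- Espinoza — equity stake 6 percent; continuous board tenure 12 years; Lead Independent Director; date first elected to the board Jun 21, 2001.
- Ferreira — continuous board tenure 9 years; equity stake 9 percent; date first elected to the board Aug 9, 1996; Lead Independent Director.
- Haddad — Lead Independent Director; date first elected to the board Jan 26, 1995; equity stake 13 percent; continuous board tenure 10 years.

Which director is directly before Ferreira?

Haddad

By board role: Baptiste, Mbeki, Haddad, Ferreira, Whitfield, Espinoza and Greco (Lead Independent Director); then Yilmaz (Non-Executive Director).
Among Baptiste, Mbeki, Haddad, Ferreira, Whitfield, Espinoza and Greco, by date first elected to the board (earlier first): Baptiste and Mbeki (Nov 26, 1994) before Haddad (Jan 26, 1995) before Ferreira and Whitfield (Aug 9, 1996) before Espinoza (Jun 21, 2001) before Greco (May 20, 2002).
Baptiste and Mbeki both have equity stake 12 percent, so the next rule applies.
Baptiste and Mbeki both have continuous board tenure 14 years, so the next rule applies.
Among Baptiste and Mbeki, alphabetically by surname: Baptiste before Mbeki.
Ferreira and Whitfield both have equity stake 9 percent, so the next rule applies.
Ferreira and Whitfield both have continuous board tenure 9 years, so the next rule applies.
Among Ferreira and Whitfield, alphabetically by surname: Ferreira before Whitfield.
Order: Baptiste, Mbeki, Haddad, Ferreira, Whitfield, Espinoza, Greco, Yilmaz.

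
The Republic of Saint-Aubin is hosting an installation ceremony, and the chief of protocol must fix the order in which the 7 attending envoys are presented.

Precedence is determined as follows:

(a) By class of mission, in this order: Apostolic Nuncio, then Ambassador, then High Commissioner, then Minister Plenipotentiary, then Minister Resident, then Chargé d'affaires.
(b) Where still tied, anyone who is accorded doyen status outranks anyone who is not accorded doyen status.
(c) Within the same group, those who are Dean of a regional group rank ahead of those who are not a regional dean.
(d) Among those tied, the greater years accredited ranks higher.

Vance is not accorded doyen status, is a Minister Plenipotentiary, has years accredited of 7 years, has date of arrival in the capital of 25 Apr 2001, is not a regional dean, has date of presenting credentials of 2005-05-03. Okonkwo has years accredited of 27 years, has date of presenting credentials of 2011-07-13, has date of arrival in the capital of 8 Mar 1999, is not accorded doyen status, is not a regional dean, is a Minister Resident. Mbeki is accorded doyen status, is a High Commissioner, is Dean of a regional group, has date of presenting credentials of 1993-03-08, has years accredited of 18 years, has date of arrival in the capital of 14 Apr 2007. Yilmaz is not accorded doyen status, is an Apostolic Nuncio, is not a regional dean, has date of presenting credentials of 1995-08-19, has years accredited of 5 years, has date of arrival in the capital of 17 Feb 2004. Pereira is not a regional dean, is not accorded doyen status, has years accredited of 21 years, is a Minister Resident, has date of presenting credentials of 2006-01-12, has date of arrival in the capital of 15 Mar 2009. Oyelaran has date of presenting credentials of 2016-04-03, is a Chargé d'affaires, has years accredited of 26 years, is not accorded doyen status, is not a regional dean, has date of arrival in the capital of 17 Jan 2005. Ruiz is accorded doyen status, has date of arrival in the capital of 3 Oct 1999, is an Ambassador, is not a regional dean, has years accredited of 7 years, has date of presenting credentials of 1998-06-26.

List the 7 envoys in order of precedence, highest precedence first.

Yilmaz, Ruiz, Mbeki, Vance, Okonkwo, Pereira, Oyelaran

By class of mission: Yilmaz (Apostolic Nuncio); then Ruiz (Ambassador); then Mbeki (High Commissioner); then Vance (Minister Plenipotentiary); then Okonkwo and Pereira (Minister Resident); then Oyelaran (Chargé d'affaires).
Okonkwo and Pereira are each not accorded doyen status, so the next rule applies.
Okonkwo and Pereira are each not a regional dean, so the next rule applies.
Among Okonkwo and Pereira, by years accredited (higher first): Okonkwo (27 years) before Pereira (21 years).
Full order: Yilmaz, Ruiz, Mbeki, Vance, Okonkwo, Pereira, Oyelaran.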